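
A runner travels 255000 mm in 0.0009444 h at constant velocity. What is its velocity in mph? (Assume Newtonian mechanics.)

d = 255000 mm × 0.001 = 255.0 m
t = 0.0009444 h × 3600.0 = 3.39984 s
v = d / t = 255.0 / 3.39984 = 75.0035 m/s
v = 75.0035 m/s / 0.44704 = 167.8 mph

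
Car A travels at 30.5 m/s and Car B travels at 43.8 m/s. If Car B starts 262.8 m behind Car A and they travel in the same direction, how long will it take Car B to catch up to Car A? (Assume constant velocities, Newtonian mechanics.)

Relative speed: v_rel = 43.8 - 30.5 = 13.3 m/s
Time to catch: t = d₀/v_rel = 262.8/13.3 = 19.76 s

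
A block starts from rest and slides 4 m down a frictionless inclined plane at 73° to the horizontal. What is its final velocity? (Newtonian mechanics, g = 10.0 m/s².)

a = g sin(θ) = 10.0 × sin(73°) = 9.563 m/s²
v = √(2ad) = √(2 × 9.563 × 4) = 8.75 m/s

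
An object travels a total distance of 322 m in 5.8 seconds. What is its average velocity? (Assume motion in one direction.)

v_avg = Δd / Δt = 322 / 5.8 = 55.52 m/s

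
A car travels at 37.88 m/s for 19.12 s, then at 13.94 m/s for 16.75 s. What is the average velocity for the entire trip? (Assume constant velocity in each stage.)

d₁ = v₁t₁ = 37.88 × 19.12 = 724.2656 m
d₂ = v₂t₂ = 13.94 × 16.75 = 233.495 m
d_total = 957.7606 m, t_total = 35.87 s
v_avg = d_total/t_total = 957.7606/35.87 = 26.7 m/s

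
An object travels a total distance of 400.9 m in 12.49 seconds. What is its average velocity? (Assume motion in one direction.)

v_avg = Δd / Δt = 400.9 / 12.49 = 32.1 m/s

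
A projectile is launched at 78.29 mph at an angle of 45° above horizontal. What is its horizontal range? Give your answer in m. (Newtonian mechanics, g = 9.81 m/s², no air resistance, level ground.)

v₀ = 78.29 mph × 0.44704 = 34.9988 m/s
R = v₀² × sin(2θ) / g = 34.9988² × sin(2 × 45°) / 9.81 = 1224.92 × 1.0 / 9.81 = 124.9 m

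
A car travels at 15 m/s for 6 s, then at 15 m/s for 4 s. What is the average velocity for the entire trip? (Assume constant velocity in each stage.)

d₁ = v₁t₁ = 15 × 6 = 90 m
d₂ = v₂t₂ = 15 × 4 = 60 m
d_total = 150 m, t_total = 10 s
v_avg = d_total/t_total = 150/10 = 15.0 m/s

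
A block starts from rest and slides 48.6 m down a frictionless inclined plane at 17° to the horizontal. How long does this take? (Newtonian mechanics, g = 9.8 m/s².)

a = g sin(θ) = 9.8 × sin(17°) = 2.8652 m/s²
t = √(2d/a) = √(2 × 48.6 / 2.8652) = 5.82 s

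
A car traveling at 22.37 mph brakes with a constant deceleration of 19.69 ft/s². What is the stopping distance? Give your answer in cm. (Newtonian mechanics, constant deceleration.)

v₀ = 22.37 mph × 0.44704 = 10.0003 m/s
a = 19.69 ft/s² × 0.3048 = 6.00151 m/s²
d = v₀² / (2a) = 10.0003² / (2 × 6.00151) = 100.006 / 12.003 = 8.33175 m
d = 8.33175 m / 0.01 = 833.2 cm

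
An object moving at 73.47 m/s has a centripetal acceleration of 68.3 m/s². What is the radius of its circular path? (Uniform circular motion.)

r = v²/a_c = 73.47²/68.3 = 79.03 m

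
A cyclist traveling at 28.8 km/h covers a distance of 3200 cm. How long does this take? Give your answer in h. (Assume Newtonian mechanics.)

d = 3200 cm × 0.01 = 32.0 m
v = 28.8 km/h × 0.2777777777777778 = 8.0 m/s
t = d / v = 32.0 / 8.0 = 4.0 s
t = 4.0 s / 3600.0 = 0.001111 h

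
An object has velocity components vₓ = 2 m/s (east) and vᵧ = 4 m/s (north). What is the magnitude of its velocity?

|v| = √(vₓ² + vᵧ²) = √(2² + 4²) = √(20) = 4.47 m/s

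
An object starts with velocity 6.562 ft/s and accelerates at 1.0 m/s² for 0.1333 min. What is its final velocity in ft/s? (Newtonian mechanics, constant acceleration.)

v₀ = 6.562 ft/s × 0.3048 = 2.0001 m/s
t = 0.1333 min × 60.0 = 7.998 s
v = v₀ + a × t = 2.0001 + 1.0 × 7.998 = 9.9981 m/s
v = 9.9981 m/s / 0.3048 = 32.8 ft/s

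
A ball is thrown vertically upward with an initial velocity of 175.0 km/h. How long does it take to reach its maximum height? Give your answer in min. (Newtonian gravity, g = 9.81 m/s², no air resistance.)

v₀ = 175.0 km/h × 0.2777777777777778 = 48.6111 m/s
t_up = v₀ / g = 48.6111 / 9.81 = 4.95526 s
t_up = 4.95526 s / 60.0 = 0.08259 min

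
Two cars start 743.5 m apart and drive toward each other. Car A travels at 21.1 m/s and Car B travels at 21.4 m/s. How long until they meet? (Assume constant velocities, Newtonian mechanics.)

Combined speed: v_combined = 21.1 + 21.4 = 42.5 m/s
Time to meet: t = d/v_combined = 743.5/42.5 = 17.49 s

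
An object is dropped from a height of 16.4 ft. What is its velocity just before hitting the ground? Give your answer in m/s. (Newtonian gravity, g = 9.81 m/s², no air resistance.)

h = 16.4 ft × 0.3048 = 4.99872 m
v = √(2gh) = √(2 × 9.81 × 4.99872) = 9.903 m/s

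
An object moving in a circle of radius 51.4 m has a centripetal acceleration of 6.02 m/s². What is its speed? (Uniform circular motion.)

v = √(a_c × r) = √(6.02 × 51.4) = 17.59 m/s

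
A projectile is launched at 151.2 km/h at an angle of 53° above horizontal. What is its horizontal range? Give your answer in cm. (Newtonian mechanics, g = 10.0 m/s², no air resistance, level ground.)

v₀ = 151.2 km/h × 0.2777777777777778 = 42.0 m/s
R = v₀² × sin(2θ) / g = 42.0² × sin(2 × 53°) / 10.0 = 1764.0 × 0.961262 / 10.0 = 169.567 m
R = 169.567 m / 0.01 = 16960 cm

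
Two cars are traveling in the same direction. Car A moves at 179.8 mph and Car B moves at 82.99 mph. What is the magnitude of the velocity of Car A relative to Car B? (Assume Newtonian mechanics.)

v_rel = |v_A - v_B| = |179.8 - 82.99| = 96.81 mph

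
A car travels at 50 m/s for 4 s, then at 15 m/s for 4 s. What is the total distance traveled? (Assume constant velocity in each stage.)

d₁ = v₁t₁ = 50 × 4 = 200 m
d₂ = v₂t₂ = 15 × 4 = 60 m
d_total = 200 + 60 = 260 m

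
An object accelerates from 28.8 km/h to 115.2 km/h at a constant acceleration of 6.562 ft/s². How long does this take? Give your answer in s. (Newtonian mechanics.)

v₀ = 28.8 km/h × 0.2777777777777778 = 8.0 m/s
v = 115.2 km/h × 0.2777777777777778 = 32.0 m/s
a = 6.562 ft/s² × 0.3048 = 2.0001 m/s²
t = (v - v₀) / a = (32.0 - 8.0) / 2.0001 = 12.0 s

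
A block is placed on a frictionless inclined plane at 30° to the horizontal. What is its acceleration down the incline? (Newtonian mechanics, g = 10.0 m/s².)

a = g sin(θ) = 10.0 × sin(30°) = 10.0 × 0.5 = 5.0 m/s²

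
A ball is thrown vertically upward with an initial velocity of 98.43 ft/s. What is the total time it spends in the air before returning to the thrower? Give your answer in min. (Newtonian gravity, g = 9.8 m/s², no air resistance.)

v₀ = 98.43 ft/s × 0.3048 = 30.0015 m/s
t_total = 2 × v₀ / g = 2 × 30.0015 / 9.8 = 6.12276 s
t_total = 6.12276 s / 60.0 = 0.102 min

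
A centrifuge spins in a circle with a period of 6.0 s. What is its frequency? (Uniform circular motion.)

f = 1/T = 1/6.0 = 0.1667 Hz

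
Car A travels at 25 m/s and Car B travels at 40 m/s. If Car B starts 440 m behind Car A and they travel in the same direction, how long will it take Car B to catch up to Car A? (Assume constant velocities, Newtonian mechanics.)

Relative speed: v_rel = 40 - 25 = 15 m/s
Time to catch: t = d₀/v_rel = 440/15 = 29.33 s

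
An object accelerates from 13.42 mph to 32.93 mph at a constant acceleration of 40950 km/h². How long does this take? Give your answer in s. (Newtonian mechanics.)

v₀ = 13.42 mph × 0.44704 = 5.99928 m/s
v = 32.93 mph × 0.44704 = 14.721 m/s
a = 40950 km/h² × 7.716049382716049e-05 = 3.15972 m/s²
t = (v - v₀) / a = (14.721 - 5.99928) / 3.15972 = 2.76 s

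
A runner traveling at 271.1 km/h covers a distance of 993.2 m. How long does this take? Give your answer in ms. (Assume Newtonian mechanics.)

v = 271.1 km/h × 0.2777777777777778 = 75.3056 m/s
t = d / v = 993.2 / 75.3056 = 13.1889 s
t = 13.1889 s / 0.001 = 13190 ms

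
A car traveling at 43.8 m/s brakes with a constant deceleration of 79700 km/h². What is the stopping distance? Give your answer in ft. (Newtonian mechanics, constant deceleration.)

a = 79700 km/h² × 7.716049382716049e-05 = 6.14969 m/s²
d = v₀² / (2a) = 43.8² / (2 × 6.14969) = 1918.44 / 12.2994 = 155.978 m
d = 155.978 m / 0.3048 = 511.7 ft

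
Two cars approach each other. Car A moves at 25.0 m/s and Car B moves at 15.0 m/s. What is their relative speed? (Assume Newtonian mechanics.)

v_rel = v_A + v_B = 25.0 + 15.0 = 40.0 m/s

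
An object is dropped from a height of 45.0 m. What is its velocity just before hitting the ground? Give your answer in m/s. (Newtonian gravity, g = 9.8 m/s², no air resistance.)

v = √(2gh) = √(2 × 9.8 × 45.0) = 29.7 m/s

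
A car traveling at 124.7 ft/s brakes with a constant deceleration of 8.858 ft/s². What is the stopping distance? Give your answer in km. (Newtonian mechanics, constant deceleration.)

v₀ = 124.7 ft/s × 0.3048 = 38.0086 m/s
a = 8.858 ft/s² × 0.3048 = 2.69992 m/s²
d = v₀² / (2a) = 38.0086² / (2 × 2.69992) = 1444.65 / 5.39984 = 267.536 m
d = 267.536 m / 1000.0 = 0.2675 km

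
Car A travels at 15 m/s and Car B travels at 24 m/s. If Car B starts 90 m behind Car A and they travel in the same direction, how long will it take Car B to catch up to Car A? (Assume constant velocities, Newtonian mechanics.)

Relative speed: v_rel = 24 - 15 = 9 m/s
Time to catch: t = d₀/v_rel = 90/9 = 10.0 s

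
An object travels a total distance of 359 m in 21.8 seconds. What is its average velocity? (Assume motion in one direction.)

v_avg = Δd / Δt = 359 / 21.8 = 16.47 m/s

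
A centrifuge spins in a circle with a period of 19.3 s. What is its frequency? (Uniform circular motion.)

f = 1/T = 1/19.3 = 0.0518 Hz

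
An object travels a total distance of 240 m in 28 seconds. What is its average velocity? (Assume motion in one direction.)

v_avg = Δd / Δt = 240 / 28 = 8.57 m/s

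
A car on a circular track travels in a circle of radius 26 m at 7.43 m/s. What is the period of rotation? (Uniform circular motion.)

T = 2πr/v = 2π×26/7.43 = 21.99 s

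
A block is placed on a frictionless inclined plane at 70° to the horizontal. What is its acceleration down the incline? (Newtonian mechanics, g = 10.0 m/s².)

a = g sin(θ) = 10.0 × sin(70°) = 10.0 × 0.9397 = 9.4 m/s²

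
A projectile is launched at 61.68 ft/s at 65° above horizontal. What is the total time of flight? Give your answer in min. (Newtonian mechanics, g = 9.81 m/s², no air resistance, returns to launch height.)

v₀ = 61.68 ft/s × 0.3048 = 18.8001 m/s
T = 2 × v₀ × sin(θ) / g = 2 × 18.8001 × sin(65°) / 9.81 = 2 × 18.8001 × 0.906308 / 9.81 = 3.47374 s
T = 3.47374 s / 60.0 = 0.0579 min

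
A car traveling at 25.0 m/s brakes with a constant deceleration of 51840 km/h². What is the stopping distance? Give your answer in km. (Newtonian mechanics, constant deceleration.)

a = 51840 km/h² × 7.716049382716049e-05 = 4.0 m/s²
d = v₀² / (2a) = 25.0² / (2 × 4.0) = 625.0 / 8.0 = 78.125 m
d = 78.125 m / 1000.0 = 0.07812 km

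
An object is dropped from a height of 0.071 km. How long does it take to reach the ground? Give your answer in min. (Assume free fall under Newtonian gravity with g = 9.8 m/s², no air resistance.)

h = 0.071 km × 1000.0 = 71.0 m
t = √(2h/g) = √(2 × 71.0 / 9.8) = 3.80655 s
t = 3.80655 s / 60.0 = 0.06344 min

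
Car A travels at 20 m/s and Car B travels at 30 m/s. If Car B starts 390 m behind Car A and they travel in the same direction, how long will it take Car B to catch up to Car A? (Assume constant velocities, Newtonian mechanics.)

Relative speed: v_rel = 30 - 20 = 10 m/s
Time to catch: t = d₀/v_rel = 390/10 = 39.0 s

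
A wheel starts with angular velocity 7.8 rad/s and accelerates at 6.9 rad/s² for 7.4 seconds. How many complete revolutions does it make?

θ = ω₀t + ½αt² = 7.8×7.4 + ½×6.9×7.4² = 246.642 rad
Total revolutions = θ/(2π) = 246.642/(2π) = 39.25
Complete revolutions = ⌊39.25⌋ = 39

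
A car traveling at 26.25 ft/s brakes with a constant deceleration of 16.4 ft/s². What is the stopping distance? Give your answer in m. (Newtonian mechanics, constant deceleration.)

v₀ = 26.25 ft/s × 0.3048 = 8.001 m/s
a = 16.4 ft/s² × 0.3048 = 4.99872 m/s²
d = v₀² / (2a) = 8.001² / (2 × 4.99872) = 64.016 / 9.99744 = 6.403 m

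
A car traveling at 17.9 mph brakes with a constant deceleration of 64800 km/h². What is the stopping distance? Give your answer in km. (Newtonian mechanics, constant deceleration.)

v₀ = 17.9 mph × 0.44704 = 8.00202 m/s
a = 64800 km/h² × 7.716049382716049e-05 = 5.0 m/s²
d = v₀² / (2a) = 8.00202² / (2 × 5.0) = 64.0323 / 10.0 = 6.40323 m
d = 6.40323 m / 1000.0 = 0.006403 km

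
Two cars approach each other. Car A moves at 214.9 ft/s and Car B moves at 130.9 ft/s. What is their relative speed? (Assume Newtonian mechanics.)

v_rel = v_A + v_B = 214.9 + 130.9 = 345.8 ft/s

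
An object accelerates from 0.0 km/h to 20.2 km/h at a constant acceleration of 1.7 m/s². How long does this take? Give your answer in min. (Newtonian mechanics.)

v₀ = 0.0 km/h × 0.2777777777777778 = 0.0 m/s
v = 20.2 km/h × 0.2777777777777778 = 5.61111 m/s
t = (v - v₀) / a = (5.61111 - 0.0) / 1.7 = 3.30065 s
t = 3.30065 s / 60.0 = 0.05501 min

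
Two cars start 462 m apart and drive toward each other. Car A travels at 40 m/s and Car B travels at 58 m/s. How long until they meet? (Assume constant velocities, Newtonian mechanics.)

Combined speed: v_combined = 40 + 58 = 98 m/s
Time to meet: t = d/v_combined = 462/98 = 4.71 s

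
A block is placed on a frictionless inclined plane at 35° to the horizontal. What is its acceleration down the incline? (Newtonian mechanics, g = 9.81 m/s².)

a = g sin(θ) = 9.81 × sin(35°) = 9.81 × 0.5736 = 5.63 m/s²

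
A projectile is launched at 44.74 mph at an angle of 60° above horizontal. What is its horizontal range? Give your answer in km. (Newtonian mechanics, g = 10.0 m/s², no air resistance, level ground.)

v₀ = 44.74 mph × 0.44704 = 20.0006 m/s
R = v₀² × sin(2θ) / g = 20.0006² × sin(2 × 60°) / 10.0 = 400.024 × 0.866025 / 10.0 = 34.6431 m
R = 34.6431 m / 1000.0 = 0.03464 km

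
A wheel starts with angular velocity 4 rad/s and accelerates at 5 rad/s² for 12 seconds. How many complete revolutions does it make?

θ = ω₀t + ½αt² = 4×12 + ½×5×12² = 408.0 rad
Total revolutions = θ/(2π) = 408.0/(2π) = 64.94
Complete revolutions = ⌊64.94⌋ = 64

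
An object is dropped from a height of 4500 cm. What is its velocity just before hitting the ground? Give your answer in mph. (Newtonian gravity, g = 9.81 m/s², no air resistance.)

h = 4500 cm × 0.01 = 45.0 m
v = √(2gh) = √(2 × 9.81 × 45.0) = 29.7136 m/s
v = 29.7136 m/s / 0.44704 = 66.47 mph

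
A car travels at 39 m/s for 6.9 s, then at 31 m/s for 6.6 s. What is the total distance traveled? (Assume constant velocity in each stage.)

d₁ = v₁t₁ = 39 × 6.9 = 269.1 m
d₂ = v₂t₂ = 31 × 6.6 = 204.6 m
d_total = 269.1 + 204.6 = 473.7 m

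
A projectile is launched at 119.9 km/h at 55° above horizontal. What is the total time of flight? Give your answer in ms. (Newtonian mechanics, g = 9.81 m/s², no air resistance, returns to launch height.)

v₀ = 119.9 km/h × 0.2777777777777778 = 33.3056 m/s
T = 2 × v₀ × sin(θ) / g = 2 × 33.3056 × sin(55°) / 9.81 = 2 × 33.3056 × 0.819152 / 9.81 = 5.56215 s
T = 5.56215 s / 0.001 = 5562 ms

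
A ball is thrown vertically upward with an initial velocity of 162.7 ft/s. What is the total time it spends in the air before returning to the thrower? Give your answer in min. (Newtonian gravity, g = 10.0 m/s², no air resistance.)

v₀ = 162.7 ft/s × 0.3048 = 49.591 m/s
t_total = 2 × v₀ / g = 2 × 49.591 / 10.0 = 9.9182 s
t_total = 9.9182 s / 60.0 = 0.1653 min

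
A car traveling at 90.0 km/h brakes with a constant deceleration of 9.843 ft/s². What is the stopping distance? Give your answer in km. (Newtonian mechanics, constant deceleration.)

v₀ = 90.0 km/h × 0.2777777777777778 = 25.0 m/s
a = 9.843 ft/s² × 0.3048 = 3.00015 m/s²
d = v₀² / (2a) = 25.0² / (2 × 3.00015) = 625.0 / 6.0003 = 104.161 m
d = 104.161 m / 1000.0 = 0.1042 km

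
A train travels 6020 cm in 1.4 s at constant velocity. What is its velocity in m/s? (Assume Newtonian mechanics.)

d = 6020 cm × 0.01 = 60.2 m
v = d / t = 60.2 / 1.4 = 43.0 m/s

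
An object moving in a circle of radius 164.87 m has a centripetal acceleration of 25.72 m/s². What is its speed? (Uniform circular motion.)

v = √(a_c × r) = √(25.72 × 164.87) = 65.12 m/s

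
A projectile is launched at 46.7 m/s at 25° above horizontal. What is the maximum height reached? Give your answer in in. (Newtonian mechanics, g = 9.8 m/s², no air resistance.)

H = v₀² × sin²(θ) / (2g) = 46.7² × sin(25°)² / (2 × 9.8) = 2180.89 × 0.178606 / 19.6 = 19.8735 m
H = 19.8735 m / 0.0254 = 782.4 in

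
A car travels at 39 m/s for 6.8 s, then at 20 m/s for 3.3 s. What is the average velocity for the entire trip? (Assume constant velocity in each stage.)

d₁ = v₁t₁ = 39 × 6.8 = 265.2 m
d₂ = v₂t₂ = 20 × 3.3 = 66.0 m
d_total = 331.2 m, t_total = 10.1 s
v_avg = d_total/t_total = 331.2/10.1 = 32.79 m/s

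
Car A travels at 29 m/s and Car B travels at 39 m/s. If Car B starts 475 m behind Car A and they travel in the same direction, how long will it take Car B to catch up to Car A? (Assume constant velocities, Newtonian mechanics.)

Relative speed: v_rel = 39 - 29 = 10 m/s
Time to catch: t = d₀/v_rel = 475/10 = 47.5 s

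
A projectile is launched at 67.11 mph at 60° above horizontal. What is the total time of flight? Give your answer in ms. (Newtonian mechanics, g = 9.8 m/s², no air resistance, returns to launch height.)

v₀ = 67.11 mph × 0.44704 = 30.0009 m/s
T = 2 × v₀ × sin(θ) / g = 2 × 30.0009 × sin(60°) / 9.8 = 2 × 30.0009 × 0.866025 / 9.8 = 5.30235 s
T = 5.30235 s / 0.001 = 5302 ms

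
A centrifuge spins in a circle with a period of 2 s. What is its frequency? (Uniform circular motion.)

f = 1/T = 1/2 = 0.5 Hz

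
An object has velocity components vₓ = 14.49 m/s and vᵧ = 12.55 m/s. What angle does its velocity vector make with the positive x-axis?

θ = arctan(vᵧ/vₓ) = arctan(12.55/14.49) = 40.9°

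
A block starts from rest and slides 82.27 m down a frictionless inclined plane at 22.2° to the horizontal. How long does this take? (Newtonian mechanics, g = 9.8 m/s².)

a = g sin(θ) = 9.8 × sin(22.2°) = 3.7028 m/s²
t = √(2d/a) = √(2 × 82.27 / 3.7028) = 6.67 s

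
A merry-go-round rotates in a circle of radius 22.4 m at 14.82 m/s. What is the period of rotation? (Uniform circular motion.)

T = 2πr/v = 2π×22.4/14.82 = 9.5 s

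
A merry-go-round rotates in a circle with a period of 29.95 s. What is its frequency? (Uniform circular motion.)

f = 1/T = 1/29.95 = 0.0334 Hz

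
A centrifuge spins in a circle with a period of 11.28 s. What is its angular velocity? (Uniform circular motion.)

ω = 2π/T = 2π/11.28 = 0.557 rad/s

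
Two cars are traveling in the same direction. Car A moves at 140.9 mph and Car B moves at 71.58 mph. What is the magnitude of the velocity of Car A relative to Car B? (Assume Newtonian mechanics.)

v_rel = |v_A - v_B| = |140.9 - 71.58| = 69.32 mph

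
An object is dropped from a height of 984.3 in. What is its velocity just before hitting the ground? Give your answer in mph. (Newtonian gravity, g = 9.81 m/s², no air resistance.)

h = 984.3 in × 0.0254 = 25.0012 m
v = √(2gh) = √(2 × 9.81 × 25.0012) = 22.1478 m/s
v = 22.1478 m/s / 0.44704 = 49.54 mph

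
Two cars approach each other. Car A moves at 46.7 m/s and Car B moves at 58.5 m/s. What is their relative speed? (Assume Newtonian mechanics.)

v_rel = v_A + v_B = 46.7 + 58.5 = 105.2 m/s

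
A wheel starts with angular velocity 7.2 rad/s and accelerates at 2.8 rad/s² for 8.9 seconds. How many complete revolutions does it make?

θ = ω₀t + ½αt² = 7.2×8.9 + ½×2.8×8.9² = 174.974 rad
Total revolutions = θ/(2π) = 174.974/(2π) = 27.85
Complete revolutions = ⌊27.85⌋ = 27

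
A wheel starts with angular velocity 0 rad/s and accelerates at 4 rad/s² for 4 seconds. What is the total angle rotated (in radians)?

θ = ω₀t + ½αt² = 0×4 + ½×4×4² = 32.0 rad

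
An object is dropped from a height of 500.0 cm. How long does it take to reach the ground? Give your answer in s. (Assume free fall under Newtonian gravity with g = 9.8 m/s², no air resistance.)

h = 500.0 cm × 0.01 = 5.0 m
t = √(2h/g) = √(2 × 5.0 / 9.8) = 1.01 s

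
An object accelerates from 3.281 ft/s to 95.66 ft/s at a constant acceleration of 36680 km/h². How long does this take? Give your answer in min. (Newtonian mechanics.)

v₀ = 3.281 ft/s × 0.3048 = 1.00005 m/s
v = 95.66 ft/s × 0.3048 = 29.1572 m/s
a = 36680 km/h² × 7.716049382716049e-05 = 2.83025 m/s²
t = (v - v₀) / a = (29.1572 - 1.00005) / 2.83025 = 9.94864 s
t = 9.94864 s / 60.0 = 0.1658 min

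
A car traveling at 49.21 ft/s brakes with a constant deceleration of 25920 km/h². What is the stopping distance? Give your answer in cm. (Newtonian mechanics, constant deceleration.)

v₀ = 49.21 ft/s × 0.3048 = 14.9992 m/s
a = 25920 km/h² × 7.716049382716049e-05 = 2.0 m/s²
d = v₀² / (2a) = 14.9992² / (2 × 2.0) = 224.976 / 4.0 = 56.244 m
d = 56.244 m / 0.01 = 5624 cm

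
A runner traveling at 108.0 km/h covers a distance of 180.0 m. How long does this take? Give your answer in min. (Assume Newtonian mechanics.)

v = 108.0 km/h × 0.2777777777777778 = 30.0 m/s
t = d / v = 180.0 / 30.0 = 6.0 s
t = 6.0 s / 60.0 = 0.1 min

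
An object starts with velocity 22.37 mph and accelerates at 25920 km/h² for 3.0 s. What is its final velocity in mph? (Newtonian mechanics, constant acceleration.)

v₀ = 22.37 mph × 0.44704 = 10.0003 m/s
a = 25920 km/h² × 7.716049382716049e-05 = 2.0 m/s²
v = v₀ + a × t = 10.0003 + 2.0 × 3.0 = 16.0003 m/s
v = 16.0003 m/s / 0.44704 = 35.79 mph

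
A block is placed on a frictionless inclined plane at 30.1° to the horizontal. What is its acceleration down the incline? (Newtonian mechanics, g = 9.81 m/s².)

a = g sin(θ) = 9.81 × sin(30.1°) = 9.81 × 0.5015 = 4.92 m/s²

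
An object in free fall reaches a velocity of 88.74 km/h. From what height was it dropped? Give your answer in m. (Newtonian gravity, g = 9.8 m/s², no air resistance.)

v = 88.74 km/h × 0.2777777777777778 = 24.65 m/s
h = v² / (2g) = 24.65² / (2 × 9.8) = 31.0 m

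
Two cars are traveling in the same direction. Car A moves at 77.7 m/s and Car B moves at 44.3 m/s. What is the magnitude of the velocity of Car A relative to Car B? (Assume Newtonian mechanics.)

v_rel = |v_A - v_B| = |77.7 - 44.3| = 33.4 m/s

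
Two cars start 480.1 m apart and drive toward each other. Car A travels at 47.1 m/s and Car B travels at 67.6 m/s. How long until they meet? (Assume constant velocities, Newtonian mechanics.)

Combined speed: v_combined = 47.1 + 67.6 = 114.7 m/s
Time to meet: t = d/v_combined = 480.1/114.7 = 4.19 s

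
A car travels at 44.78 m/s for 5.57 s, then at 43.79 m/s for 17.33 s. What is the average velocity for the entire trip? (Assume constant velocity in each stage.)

d₁ = v₁t₁ = 44.78 × 5.57 = 249.4246 m
d₂ = v₂t₂ = 43.79 × 17.33 = 758.8807 m
d_total = 1008.3053 m, t_total = 22.9 s
v_avg = d_total/t_total = 1008.3053/22.9 = 44.03 m/s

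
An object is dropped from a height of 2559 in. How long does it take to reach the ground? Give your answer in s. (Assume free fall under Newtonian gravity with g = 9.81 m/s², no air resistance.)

h = 2559 in × 0.0254 = 64.9986 m
t = √(2h/g) = √(2 × 64.9986 / 9.81) = 3.64 s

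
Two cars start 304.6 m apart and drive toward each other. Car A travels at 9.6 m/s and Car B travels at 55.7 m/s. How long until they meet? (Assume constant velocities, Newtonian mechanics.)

Combined speed: v_combined = 9.6 + 55.7 = 65.3 m/s
Time to meet: t = d/v_combined = 304.6/65.3 = 4.66 s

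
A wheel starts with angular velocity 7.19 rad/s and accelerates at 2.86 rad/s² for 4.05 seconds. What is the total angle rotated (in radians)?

θ = ω₀t + ½αt² = 7.19×4.05 + ½×2.86×4.05² = 52.58 rad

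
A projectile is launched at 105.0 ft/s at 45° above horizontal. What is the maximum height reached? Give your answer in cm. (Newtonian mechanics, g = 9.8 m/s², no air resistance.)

v₀ = 105.0 ft/s × 0.3048 = 32.004 m/s
H = v₀² × sin²(θ) / (2g) = 32.004² × sin(45°)² / (2 × 9.8) = 1024.26 × 0.5 / 19.6 = 26.1291 m
H = 26.1291 m / 0.01 = 2613 cm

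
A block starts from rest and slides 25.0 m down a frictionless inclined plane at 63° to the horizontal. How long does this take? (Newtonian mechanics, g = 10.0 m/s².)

a = g sin(θ) = 10.0 × sin(63°) = 8.9101 m/s²
t = √(2d/a) = √(2 × 25.0 / 8.9101) = 2.37 s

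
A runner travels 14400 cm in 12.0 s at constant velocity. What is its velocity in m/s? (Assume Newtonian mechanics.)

d = 14400 cm × 0.01 = 144.0 m
v = d / t = 144.0 / 12.0 = 12.0 m/s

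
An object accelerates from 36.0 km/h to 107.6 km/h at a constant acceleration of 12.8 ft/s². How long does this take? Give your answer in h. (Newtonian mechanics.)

v₀ = 36.0 km/h × 0.2777777777777778 = 10.0 m/s
v = 107.6 km/h × 0.2777777777777778 = 29.8889 m/s
a = 12.8 ft/s² × 0.3048 = 3.90144 m/s²
t = (v - v₀) / a = (29.8889 - 10.0) / 3.90144 = 5.09784 s
t = 5.09784 s / 3600.0 = 0.001416 h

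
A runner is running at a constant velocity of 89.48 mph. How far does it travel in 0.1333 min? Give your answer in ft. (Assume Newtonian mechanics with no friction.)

v = 89.48 mph × 0.44704 = 40.0011 m/s
t = 0.1333 min × 60.0 = 7.998 s
d = v × t = 40.0011 × 7.998 = 319.929 m
d = 319.929 m / 0.3048 = 1050 ft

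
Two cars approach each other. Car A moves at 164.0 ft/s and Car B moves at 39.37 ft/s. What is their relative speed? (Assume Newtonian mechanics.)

v_rel = v_A + v_B = 164.0 + 39.37 = 203.37 ft/s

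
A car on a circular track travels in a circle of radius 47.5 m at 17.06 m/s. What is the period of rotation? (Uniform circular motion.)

T = 2πr/v = 2π×47.5/17.06 = 17.49 s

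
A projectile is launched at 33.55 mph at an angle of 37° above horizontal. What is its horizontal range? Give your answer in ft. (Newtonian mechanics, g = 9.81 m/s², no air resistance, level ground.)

v₀ = 33.55 mph × 0.44704 = 14.9982 m/s
R = v₀² × sin(2θ) / g = 14.9982² × sin(2 × 37°) / 9.81 = 224.946 × 0.961262 / 9.81 = 22.042 m
R = 22.042 m / 0.3048 = 72.32 ft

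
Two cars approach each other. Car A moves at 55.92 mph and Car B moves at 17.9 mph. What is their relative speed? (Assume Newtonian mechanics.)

v_rel = v_A + v_B = 55.92 + 17.9 = 73.82 mph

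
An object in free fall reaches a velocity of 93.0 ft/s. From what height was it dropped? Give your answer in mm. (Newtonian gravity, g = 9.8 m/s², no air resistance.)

v = 93.0 ft/s × 0.3048 = 28.3464 m/s
h = v² / (2g) = 28.3464² / (2 × 9.8) = 40.9958 m
h = 40.9958 m / 0.001 = 41000 mm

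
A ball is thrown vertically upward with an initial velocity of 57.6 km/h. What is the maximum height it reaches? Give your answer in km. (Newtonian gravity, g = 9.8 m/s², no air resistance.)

v₀ = 57.6 km/h × 0.2777777777777778 = 16.0 m/s
h_max = v₀² / (2g) = 16.0² / (2 × 9.8) = 256.0 / 19.6 = 13.0612 m
h_max = 13.0612 m / 1000.0 = 0.01306 km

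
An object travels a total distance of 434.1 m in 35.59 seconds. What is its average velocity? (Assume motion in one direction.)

v_avg = Δd / Δt = 434.1 / 35.59 = 12.2 m/s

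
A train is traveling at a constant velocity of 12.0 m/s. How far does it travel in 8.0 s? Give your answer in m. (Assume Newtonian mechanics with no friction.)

d = v × t = 12.0 × 8.0 = 96.0 m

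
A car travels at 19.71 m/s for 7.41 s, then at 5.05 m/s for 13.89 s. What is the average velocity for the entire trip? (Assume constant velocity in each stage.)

d₁ = v₁t₁ = 19.71 × 7.41 = 146.0511 m
d₂ = v₂t₂ = 5.05 × 13.89 = 70.1445 m
d_total = 216.1956 m, t_total = 21.3 s
v_avg = d_total/t_total = 216.1956/21.3 = 10.15 m/s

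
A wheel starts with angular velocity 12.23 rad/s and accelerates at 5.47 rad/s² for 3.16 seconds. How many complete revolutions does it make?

θ = ω₀t + ½αt² = 12.23×3.16 + ½×5.47×3.16² = 65.957416 rad
Total revolutions = θ/(2π) = 65.957416/(2π) = 10.5
Complete revolutions = ⌊10.5⌋ = 10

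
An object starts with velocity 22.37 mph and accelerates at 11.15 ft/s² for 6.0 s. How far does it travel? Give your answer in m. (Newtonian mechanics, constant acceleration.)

v₀ = 22.37 mph × 0.44704 = 10.0003 m/s
a = 11.15 ft/s² × 0.3048 = 3.39852 m/s²
d = v₀ × t + ½ × a × t² = 10.0003 × 6.0 + 0.5 × 3.39852 × 6.0² = 121.2 m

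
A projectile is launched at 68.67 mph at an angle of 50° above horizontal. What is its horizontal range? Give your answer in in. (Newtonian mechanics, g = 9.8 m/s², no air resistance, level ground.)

v₀ = 68.67 mph × 0.44704 = 30.6982 m/s
R = v₀² × sin(2θ) / g = 30.6982² × sin(2 × 50°) / 9.8 = 942.379 × 0.984808 / 9.8 = 94.7002 m
R = 94.7002 m / 0.0254 = 3728 in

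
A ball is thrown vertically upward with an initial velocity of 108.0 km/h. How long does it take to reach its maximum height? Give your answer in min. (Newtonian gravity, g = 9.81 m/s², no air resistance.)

v₀ = 108.0 km/h × 0.2777777777777778 = 30.0 m/s
t_up = v₀ / g = 30.0 / 9.81 = 3.0581 s
t_up = 3.0581 s / 60.0 = 0.05097 min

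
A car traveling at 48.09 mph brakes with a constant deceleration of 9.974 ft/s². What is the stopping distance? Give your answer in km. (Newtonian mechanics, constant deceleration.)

v₀ = 48.09 mph × 0.44704 = 21.4982 m/s
a = 9.974 ft/s² × 0.3048 = 3.04008 m/s²
d = v₀² / (2a) = 21.4982² / (2 × 3.04008) = 462.173 / 6.08016 = 76.0133 m
d = 76.0133 m / 1000.0 = 0.07601 km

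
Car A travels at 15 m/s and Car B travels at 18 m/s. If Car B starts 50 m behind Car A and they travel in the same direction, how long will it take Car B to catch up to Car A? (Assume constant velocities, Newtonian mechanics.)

Relative speed: v_rel = 18 - 15 = 3 m/s
Time to catch: t = d₀/v_rel = 50/3 = 16.67 s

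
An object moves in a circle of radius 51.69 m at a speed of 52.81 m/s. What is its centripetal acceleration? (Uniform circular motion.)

a_c = v²/r = 52.81²/51.69 = 2788.8961/51.69 = 53.95 m/s²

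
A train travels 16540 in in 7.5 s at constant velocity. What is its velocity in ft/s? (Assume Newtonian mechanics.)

d = 16540 in × 0.0254 = 420.116 m
v = d / t = 420.116 / 7.5 = 56.0155 m/s
v = 56.0155 m/s / 0.3048 = 183.8 ft/s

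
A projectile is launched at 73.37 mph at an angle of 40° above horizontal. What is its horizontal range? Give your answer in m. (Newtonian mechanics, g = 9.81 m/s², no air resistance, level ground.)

v₀ = 73.37 mph × 0.44704 = 32.7993 m/s
R = v₀² × sin(2θ) / g = 32.7993² × sin(2 × 40°) / 9.81 = 1075.79 × 0.984808 / 9.81 = 108.0 m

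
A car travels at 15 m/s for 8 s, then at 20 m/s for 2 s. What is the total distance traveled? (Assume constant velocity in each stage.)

d₁ = v₁t₁ = 15 × 8 = 120 m
d₂ = v₂t₂ = 20 × 2 = 40 m
d_total = 120 + 40 = 160 m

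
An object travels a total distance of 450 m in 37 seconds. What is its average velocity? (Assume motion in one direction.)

v_avg = Δd / Δt = 450 / 37 = 12.16 m/s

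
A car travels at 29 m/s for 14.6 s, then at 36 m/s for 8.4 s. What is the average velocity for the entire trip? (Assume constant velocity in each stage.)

d₁ = v₁t₁ = 29 × 14.6 = 423.4 m
d₂ = v₂t₂ = 36 × 8.4 = 302.4 m
d_total = 725.8 m, t_total = 23.0 s
v_avg = d_total/t_total = 725.8/23.0 = 31.56 m/s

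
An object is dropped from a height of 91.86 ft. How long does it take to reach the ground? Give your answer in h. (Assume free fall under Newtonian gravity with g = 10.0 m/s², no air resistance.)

h = 91.86 ft × 0.3048 = 27.9989 m
t = √(2h/g) = √(2 × 27.9989 / 10.0) = 2.36639 s
t = 2.36639 s / 3600.0 = 0.0006573 h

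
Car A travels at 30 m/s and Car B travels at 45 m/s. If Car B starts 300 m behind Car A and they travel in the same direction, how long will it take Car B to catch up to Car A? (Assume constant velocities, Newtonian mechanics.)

Relative speed: v_rel = 45 - 30 = 15 m/s
Time to catch: t = d₀/v_rel = 300/15 = 20.0 s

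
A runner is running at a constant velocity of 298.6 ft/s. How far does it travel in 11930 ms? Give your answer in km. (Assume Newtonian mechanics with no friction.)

v = 298.6 ft/s × 0.3048 = 91.0133 m/s
t = 11930 ms × 0.001 = 11.93 s
d = v × t = 91.0133 × 11.93 = 1085.79 m
d = 1085.79 m / 1000.0 = 1.086 km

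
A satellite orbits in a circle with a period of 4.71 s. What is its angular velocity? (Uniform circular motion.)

ω = 2π/T = 2π/4.71 = 1.334 rad/s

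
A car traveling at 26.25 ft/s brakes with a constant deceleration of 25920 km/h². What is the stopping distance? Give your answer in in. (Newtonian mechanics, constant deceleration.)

v₀ = 26.25 ft/s × 0.3048 = 8.001 m/s
a = 25920 km/h² × 7.716049382716049e-05 = 2.0 m/s²
d = v₀² / (2a) = 8.001² / (2 × 2.0) = 64.016 / 4.0 = 16.004 m
d = 16.004 m / 0.0254 = 630.1 in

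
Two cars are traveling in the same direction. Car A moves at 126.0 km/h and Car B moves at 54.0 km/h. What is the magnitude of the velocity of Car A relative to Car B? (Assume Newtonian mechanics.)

v_rel = |v_A - v_B| = |126.0 - 54.0| = 72.0 km/h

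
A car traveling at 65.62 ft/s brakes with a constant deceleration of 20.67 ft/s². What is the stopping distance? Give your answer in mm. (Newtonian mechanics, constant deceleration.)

v₀ = 65.62 ft/s × 0.3048 = 20.001 m/s
a = 20.67 ft/s² × 0.3048 = 6.30022 m/s²
d = v₀² / (2a) = 20.001² / (2 × 6.30022) = 400.04 / 12.6004 = 31.7482 m
d = 31.7482 m / 0.001 = 31750 mm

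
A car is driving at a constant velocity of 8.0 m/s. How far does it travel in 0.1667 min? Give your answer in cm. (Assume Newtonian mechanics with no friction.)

t = 0.1667 min × 60.0 = 10.002 s
d = v × t = 8.0 × 10.002 = 80.016 m
d = 80.016 m / 0.01 = 8002 cm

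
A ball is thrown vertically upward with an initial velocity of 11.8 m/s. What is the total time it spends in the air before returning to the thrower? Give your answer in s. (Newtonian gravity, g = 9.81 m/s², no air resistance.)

t_total = 2 × v₀ / g = 2 × 11.8 / 9.81 = 2.406 s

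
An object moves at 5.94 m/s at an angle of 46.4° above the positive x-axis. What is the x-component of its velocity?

vₓ = v cos(θ) = 5.94 × cos(46.4°) = 4.1 m/s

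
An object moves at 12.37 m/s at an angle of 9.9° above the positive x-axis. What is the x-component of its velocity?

vₓ = v cos(θ) = 12.37 × cos(9.9°) = 12.19 m/s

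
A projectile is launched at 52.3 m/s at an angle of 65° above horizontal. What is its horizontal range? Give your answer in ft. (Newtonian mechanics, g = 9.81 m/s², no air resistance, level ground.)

R = v₀² × sin(2θ) / g = 52.3² × sin(2 × 65°) / 9.81 = 2735.29 × 0.766044 / 9.81 = 213.594 m
R = 213.594 m / 0.3048 = 700.8 ft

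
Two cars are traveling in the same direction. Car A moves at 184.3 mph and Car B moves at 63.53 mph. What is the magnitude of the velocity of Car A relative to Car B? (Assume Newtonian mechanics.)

v_rel = |v_A - v_B| = |184.3 - 63.53| = 120.77 mph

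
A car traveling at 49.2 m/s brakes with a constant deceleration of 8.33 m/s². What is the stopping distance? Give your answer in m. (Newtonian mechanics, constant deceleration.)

d = v₀² / (2a) = 49.2² / (2 × 8.33) = 2420.64 / 16.66 = 145.3 m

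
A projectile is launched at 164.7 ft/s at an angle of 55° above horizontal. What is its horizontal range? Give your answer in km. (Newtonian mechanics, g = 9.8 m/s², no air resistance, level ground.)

v₀ = 164.7 ft/s × 0.3048 = 50.2006 m/s
R = v₀² × sin(2θ) / g = 50.2006² × sin(2 × 55°) / 9.8 = 2520.1 × 0.939693 / 9.8 = 241.645 m
R = 241.645 m / 1000.0 = 0.2416 km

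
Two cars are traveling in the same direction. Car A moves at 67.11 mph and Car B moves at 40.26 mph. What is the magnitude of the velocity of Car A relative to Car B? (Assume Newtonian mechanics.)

v_rel = |v_A - v_B| = |67.11 - 40.26| = 26.85 mph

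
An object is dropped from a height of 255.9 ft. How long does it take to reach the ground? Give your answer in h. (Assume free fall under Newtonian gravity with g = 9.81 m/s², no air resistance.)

h = 255.9 ft × 0.3048 = 77.9983 m
t = √(2h/g) = √(2 × 77.9983 / 9.81) = 3.98771 s
t = 3.98771 s / 3600.0 = 0.001108 h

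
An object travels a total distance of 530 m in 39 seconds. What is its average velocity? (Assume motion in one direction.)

v_avg = Δd / Δt = 530 / 39 = 13.59 m/s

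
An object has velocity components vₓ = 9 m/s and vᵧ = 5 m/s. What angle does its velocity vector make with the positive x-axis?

θ = arctan(vᵧ/vₓ) = arctan(5/9) = 29.05°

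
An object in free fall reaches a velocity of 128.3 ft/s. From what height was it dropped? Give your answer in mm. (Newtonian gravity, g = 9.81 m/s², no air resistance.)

v = 128.3 ft/s × 0.3048 = 39.1058 m/s
h = v² / (2g) = 39.1058² / (2 × 9.81) = 77.9441 m
h = 77.9441 m / 0.001 = 77940 mm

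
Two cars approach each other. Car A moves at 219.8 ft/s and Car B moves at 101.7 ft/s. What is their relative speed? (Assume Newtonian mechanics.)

v_rel = v_A + v_B = 219.8 + 101.7 = 321.5 ft/s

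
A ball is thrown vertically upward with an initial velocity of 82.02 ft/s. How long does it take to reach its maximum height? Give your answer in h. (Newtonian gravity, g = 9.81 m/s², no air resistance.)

v₀ = 82.02 ft/s × 0.3048 = 24.9997 m/s
t_up = v₀ / g = 24.9997 / 9.81 = 2.54839 s
t_up = 2.54839 s / 3600.0 = 0.0007079 h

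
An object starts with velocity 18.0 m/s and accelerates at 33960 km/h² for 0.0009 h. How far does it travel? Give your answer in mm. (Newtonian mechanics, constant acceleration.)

a = 33960 km/h² × 7.716049382716049e-05 = 2.62037 m/s²
t = 0.0009 h × 3600.0 = 3.24 s
d = v₀ × t + ½ × a × t² = 18.0 × 3.24 + 0.5 × 2.62037 × 3.24² = 72.0738 m
d = 72.0738 m / 0.001 = 72070 mm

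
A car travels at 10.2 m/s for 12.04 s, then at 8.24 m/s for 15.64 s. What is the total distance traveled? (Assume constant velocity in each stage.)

d₁ = v₁t₁ = 10.2 × 12.04 = 122.808 m
d₂ = v₂t₂ = 8.24 × 15.64 = 128.8736 m
d_total = 122.808 + 128.8736 = 251.68 m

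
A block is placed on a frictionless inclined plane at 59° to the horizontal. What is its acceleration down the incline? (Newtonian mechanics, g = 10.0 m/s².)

a = g sin(θ) = 10.0 × sin(59°) = 10.0 × 0.8572 = 8.57 m/s²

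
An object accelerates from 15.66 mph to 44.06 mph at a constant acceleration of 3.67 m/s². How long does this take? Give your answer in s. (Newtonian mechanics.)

v₀ = 15.66 mph × 0.44704 = 7.00065 m/s
v = 44.06 mph × 0.44704 = 19.6966 m/s
t = (v - v₀) / a = (19.6966 - 7.00065) / 3.67 = 3.459 s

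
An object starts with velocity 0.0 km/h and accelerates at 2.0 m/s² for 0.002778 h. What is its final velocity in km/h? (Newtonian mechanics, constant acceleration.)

v₀ = 0.0 km/h × 0.2777777777777778 = 0.0 m/s
t = 0.002778 h × 3600.0 = 10.0008 s
v = v₀ + a × t = 0.0 + 2.0 × 10.0008 = 20.0016 m/s
v = 20.0016 m/s / 0.2777777777777778 = 72.01 km/h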